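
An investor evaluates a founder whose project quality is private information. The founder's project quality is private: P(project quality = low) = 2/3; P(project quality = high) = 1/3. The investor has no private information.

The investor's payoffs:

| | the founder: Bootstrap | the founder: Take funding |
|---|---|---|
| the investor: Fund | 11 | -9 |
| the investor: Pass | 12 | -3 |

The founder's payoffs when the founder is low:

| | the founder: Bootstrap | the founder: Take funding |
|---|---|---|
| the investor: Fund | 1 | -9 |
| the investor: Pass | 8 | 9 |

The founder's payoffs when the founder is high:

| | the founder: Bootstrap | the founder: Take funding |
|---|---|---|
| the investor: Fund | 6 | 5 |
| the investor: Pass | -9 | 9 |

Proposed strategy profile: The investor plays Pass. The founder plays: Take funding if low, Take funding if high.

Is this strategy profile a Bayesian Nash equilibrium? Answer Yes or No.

Yes

The investor plays Pass: E[Pass] = 2/3·(-3) + 1/3·(-3) = -3; E[Fund] = -9. Best-responding. ✓
The founder (project quality low), facing Pass: Bootstrap gives 8, Take funding gives 9. Proposed Take funding is best. ✓
The founder (project quality high), facing Pass: Bootstrap gives -9, Take funding gives 9. Proposed Take funding is best. ✓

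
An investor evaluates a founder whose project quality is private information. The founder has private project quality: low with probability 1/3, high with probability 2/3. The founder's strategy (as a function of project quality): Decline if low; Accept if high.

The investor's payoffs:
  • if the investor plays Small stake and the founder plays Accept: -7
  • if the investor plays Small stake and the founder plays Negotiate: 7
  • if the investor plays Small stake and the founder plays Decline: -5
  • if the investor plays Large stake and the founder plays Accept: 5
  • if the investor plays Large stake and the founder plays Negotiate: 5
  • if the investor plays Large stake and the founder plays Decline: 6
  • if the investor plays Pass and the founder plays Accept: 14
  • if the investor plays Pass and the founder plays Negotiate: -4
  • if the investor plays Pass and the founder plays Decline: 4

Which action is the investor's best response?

Compute the investor's expected payoff for each action, taking the expectation over the founder's type.
E[Small stake] = 1/3·(-5) + 2/3·(-7) = -19/3
E[Large stake] = 1/3·(6) + 2/3·(5) = 16/3
E[Pass] = 1/3·(4) + 2/3·(14) = 32/3
Best response: Pass (32/3 is the largest).

Pass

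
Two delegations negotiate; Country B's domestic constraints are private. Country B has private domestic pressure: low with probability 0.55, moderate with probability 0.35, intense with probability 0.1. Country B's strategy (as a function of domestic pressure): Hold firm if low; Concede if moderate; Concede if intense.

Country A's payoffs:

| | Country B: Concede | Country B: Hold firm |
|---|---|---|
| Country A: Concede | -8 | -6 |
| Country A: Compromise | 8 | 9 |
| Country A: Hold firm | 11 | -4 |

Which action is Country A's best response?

E[Concede] = 0.55·(-6) + 0.35·(-8) + 0.1·(-8) = -6.9
E[Compromise] = 0.55·(9) + 0.35·(8) + 0.1·(8) = 8.55
E[Hold firm] = 0.55·(-4) + 0.35·(11) + 0.1·(11) = 2.75
Best response: Compromise (8.55 is the largest).

Compromise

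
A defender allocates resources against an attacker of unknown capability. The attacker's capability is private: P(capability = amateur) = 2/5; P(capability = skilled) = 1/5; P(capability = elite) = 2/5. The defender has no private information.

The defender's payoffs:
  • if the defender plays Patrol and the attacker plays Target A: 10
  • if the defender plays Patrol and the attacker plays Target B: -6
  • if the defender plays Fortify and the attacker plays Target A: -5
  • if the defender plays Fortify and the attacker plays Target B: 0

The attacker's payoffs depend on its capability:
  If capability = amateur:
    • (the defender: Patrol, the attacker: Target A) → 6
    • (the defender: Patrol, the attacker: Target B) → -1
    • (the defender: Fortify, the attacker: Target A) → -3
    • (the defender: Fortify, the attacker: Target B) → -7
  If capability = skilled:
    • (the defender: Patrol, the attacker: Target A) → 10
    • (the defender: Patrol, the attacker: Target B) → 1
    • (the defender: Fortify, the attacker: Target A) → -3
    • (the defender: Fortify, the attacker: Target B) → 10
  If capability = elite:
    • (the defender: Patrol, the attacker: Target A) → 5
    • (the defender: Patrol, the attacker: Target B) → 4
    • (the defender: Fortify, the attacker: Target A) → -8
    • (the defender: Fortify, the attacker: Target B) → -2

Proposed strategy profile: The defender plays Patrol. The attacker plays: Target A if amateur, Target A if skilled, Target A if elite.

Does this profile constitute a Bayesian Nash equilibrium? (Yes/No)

The defender plays Patrol: E[Patrol] = 2/5·(10) + 1/5·(10) + 2/5·(10) = 10; E[Fortify] = -5. Best-responding. ✓
The attacker (capability amateur), facing Patrol: Target A gives 6, Target B gives -1. Proposed Target A is best. ✓
The attacker (capability skilled), facing Patrol: Target A gives 10, Target B gives 1. Proposed Target A is best. ✓
The attacker (capability elite), facing Patrol: Target A gives 5, Target B gives 4. Proposed Target A is best. ✓

Yes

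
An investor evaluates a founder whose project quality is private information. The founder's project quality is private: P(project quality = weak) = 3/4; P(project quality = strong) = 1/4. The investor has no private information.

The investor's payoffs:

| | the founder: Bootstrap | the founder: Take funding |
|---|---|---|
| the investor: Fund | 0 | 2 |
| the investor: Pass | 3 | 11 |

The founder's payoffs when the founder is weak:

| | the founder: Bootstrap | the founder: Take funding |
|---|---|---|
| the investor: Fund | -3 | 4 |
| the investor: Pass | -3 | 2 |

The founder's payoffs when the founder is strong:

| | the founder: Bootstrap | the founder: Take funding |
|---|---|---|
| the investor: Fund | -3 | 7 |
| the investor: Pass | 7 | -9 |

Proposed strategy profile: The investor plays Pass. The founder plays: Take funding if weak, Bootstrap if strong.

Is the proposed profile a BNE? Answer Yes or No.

Yes

The investor plays Pass: E[Pass] = 3/4·(11) + 1/4·(3) = 9; E[Fund] = 3/2. Best-responding. ✓
The founder (project quality weak), facing Pass: Bootstrap gives -3, Take funding gives 2. Proposed Take funding is best. ✓
The founder (project quality strong), facing Pass: Bootstrap gives 7, Take funding gives -9. Proposed Bootstrap is best. ✓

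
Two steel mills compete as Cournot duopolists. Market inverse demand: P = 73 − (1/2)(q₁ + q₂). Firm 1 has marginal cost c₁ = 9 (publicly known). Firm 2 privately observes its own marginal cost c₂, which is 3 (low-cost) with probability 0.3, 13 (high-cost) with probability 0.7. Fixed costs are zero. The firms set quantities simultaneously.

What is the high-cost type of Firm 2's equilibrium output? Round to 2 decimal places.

38.33

Firm 2 with cost c maximizes (73 − (1/2)(q₁+q₂) − c)·q₂, giving q₂(c) = (73 − c − (1/2)q₁).
E[c₂] = 0.3·3 + 0.7·13 = 10
Firm 1's FOC against E[q₂] yields q₁ = (73 − 2·9 + E[c₂])/(3/2) = (73 − 18 + 10)/(3/2) = 43.3333.
q₂(high-cost) = (73 − 13 − (1/2)·43.3333) = 38.3333.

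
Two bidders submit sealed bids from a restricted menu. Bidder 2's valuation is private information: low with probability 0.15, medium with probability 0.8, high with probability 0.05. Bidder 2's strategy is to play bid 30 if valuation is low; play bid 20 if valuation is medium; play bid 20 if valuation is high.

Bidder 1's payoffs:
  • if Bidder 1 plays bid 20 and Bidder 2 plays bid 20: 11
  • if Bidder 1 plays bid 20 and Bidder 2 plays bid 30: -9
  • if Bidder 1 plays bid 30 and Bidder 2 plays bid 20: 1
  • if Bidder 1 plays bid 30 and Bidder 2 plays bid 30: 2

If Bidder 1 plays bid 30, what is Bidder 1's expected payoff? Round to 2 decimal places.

1.15

Take the expectation over Bidder 2's valuation, weighting each type's action by its prior probability.
E[bid 30] = 0.15·2 + 0.8·1 + 0.05·1 = 0.3 + 0.8 + 0.05 = 1.15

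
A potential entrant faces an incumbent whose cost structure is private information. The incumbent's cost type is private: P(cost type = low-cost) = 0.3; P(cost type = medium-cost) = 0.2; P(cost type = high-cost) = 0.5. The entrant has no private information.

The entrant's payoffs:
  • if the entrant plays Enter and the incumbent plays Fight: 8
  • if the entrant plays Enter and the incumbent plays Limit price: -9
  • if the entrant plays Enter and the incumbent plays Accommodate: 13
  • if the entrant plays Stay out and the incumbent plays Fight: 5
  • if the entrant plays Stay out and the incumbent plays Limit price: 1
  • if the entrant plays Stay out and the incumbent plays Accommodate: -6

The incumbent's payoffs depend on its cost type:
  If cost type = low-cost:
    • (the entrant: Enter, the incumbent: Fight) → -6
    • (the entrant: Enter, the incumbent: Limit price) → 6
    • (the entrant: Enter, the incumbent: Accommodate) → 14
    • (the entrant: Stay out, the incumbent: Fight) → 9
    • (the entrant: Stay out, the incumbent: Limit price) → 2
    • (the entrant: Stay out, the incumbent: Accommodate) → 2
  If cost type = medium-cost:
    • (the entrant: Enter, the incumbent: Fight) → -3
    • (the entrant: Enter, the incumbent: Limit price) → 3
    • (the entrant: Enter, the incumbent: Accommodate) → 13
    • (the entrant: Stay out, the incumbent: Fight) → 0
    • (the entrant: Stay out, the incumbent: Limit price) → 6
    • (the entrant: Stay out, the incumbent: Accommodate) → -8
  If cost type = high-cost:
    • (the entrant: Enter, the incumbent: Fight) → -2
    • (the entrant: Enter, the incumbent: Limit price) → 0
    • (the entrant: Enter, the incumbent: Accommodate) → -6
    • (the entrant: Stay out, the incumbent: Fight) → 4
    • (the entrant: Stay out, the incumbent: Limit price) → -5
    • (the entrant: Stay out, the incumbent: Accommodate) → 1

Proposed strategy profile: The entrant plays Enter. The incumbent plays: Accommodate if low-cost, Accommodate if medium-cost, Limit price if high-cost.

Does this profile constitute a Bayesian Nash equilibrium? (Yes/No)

A profile is a BNE iff every type of every player is best-responding given beliefs about the other side.
The entrant plays Enter: E[Enter] = 0.3·(13) + 0.2·(13) + 0.5·(-9) = 2; E[Stay out] = -2.5. Best-responding. ✓
The incumbent (cost type low-cost), facing Enter: Fight gives -6, Limit price gives 6, Accommodate gives 14. Proposed Accommodate is best. ✓
The incumbent (cost type medium-cost), facing Enter: Fight gives -3, Limit price gives 3, Accommodate gives 13. Proposed Accommodate is best. ✓
The incumbent (cost type high-cost), facing Enter: Fight gives -2, Limit price gives 0, Accommodate gives -6. Proposed Limit price is best. ✓

Yes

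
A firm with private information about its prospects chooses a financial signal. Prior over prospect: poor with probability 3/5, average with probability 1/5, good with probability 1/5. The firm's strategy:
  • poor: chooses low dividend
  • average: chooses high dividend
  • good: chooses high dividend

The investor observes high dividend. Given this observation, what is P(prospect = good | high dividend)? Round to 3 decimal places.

P(high dividend) = (3/5)·0 + (1/5)·1 + (1/5)·1 = 2/5
P(good | high dividend) = ((1/5)·1) / (2/5) = (1/5) / (2/5) = 1/2

0.500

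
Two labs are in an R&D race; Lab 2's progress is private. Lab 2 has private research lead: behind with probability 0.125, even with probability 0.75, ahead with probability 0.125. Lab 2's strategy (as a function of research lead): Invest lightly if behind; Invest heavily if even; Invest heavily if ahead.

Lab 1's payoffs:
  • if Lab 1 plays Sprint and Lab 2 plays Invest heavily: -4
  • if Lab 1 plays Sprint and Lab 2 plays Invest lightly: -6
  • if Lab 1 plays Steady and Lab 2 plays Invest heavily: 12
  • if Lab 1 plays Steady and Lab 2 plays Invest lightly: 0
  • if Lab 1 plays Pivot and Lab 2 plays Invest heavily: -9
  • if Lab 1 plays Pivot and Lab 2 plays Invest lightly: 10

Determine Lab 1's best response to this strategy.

Steady

E[Sprint] = 0.125·(-6) + 0.75·(-4) + 0.125·(-4) = -4.25
E[Steady] = 0.125·(0) + 0.75·(12) + 0.125·(12) = 10.5
E[Pivot] = 0.125·(10) + 0.75·(-9) + 0.125·(-9) = -6.625
Best response: Steady (10.5 is the largest).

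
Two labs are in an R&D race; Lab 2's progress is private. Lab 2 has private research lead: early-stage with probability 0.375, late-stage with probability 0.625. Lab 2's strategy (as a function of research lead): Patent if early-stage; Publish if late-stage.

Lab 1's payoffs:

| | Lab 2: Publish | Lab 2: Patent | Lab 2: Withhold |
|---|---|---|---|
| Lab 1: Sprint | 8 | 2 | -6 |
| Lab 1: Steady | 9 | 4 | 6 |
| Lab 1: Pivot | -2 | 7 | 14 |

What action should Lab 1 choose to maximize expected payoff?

Compute Lab 1's expected payoff for each action, taking the expectation over Lab 2's type.
E[Sprint] = 0.375·(2) + 0.625·(8) = 5.75
E[Steady] = 0.375·(4) + 0.625·(9) = 7.125
E[Pivot] = 0.375·(7) + 0.625·(-2) = 1.375
Best response: Steady (7.125 is the largest).

Steady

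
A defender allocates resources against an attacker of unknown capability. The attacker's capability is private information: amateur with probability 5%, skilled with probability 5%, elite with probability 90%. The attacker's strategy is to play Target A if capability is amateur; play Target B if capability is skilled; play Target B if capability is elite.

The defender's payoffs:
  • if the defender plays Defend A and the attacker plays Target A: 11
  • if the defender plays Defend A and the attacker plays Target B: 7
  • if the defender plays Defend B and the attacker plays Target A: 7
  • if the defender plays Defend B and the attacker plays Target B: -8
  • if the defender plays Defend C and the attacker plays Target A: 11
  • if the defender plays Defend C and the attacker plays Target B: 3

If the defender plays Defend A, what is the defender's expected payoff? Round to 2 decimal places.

7.20

E[Defend A] = 0.05·11 + 0.05·7 + 0.9·7 = 0.55 + 0.35 + 6.3 = 7.2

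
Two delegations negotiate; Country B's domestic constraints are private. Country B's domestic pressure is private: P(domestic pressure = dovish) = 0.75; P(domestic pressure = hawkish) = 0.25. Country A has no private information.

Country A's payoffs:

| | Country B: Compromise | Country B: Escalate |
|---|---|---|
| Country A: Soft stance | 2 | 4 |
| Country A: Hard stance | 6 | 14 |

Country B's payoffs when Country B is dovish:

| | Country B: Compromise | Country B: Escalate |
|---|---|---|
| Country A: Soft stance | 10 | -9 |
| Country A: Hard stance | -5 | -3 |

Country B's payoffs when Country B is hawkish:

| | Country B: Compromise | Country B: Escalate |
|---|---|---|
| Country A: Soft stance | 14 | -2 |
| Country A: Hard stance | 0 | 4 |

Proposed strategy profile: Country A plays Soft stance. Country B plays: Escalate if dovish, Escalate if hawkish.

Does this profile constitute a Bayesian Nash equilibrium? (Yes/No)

Country A plays Soft stance: E[Soft stance] = 0.75·(4) + 0.25·(4) = 4; E[Hard stance] = 14. Not best-responding. ✗
Country B (domestic pressure dovish), facing Soft stance: Compromise gives 10, Escalate gives -9. Proposed Escalate is not best — profitable deviation exists. ✗
Country B (domestic pressure hawkish), facing Soft stance: Compromise gives 14, Escalate gives -2. Proposed Escalate is not best — profitable deviation exists. ✗

No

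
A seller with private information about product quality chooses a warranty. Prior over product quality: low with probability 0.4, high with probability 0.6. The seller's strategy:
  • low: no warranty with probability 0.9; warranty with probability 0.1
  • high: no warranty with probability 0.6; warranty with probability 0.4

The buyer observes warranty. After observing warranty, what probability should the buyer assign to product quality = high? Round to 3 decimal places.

Apply Bayes' rule using the sender's strategy as the likelihood.
P(warranty) = 0.4·0.1 + 0.6·0.4 = 0.28
P(high | warranty) = (0.6·0.4) / 0.28 = 0.24 / 0.28 = 0.857143

0.857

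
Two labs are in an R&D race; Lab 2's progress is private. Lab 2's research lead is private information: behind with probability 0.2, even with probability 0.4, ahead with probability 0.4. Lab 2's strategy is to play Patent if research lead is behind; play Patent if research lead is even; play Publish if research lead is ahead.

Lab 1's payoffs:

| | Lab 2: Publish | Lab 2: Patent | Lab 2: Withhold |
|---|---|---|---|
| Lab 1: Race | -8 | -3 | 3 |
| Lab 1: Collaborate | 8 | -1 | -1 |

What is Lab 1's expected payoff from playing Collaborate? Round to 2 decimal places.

E[Collaborate] = 0.2·(-1) + 0.4·(-1) + 0.4·8 = (-0.2) + (-0.4) + 3.2 = 2.6

2.60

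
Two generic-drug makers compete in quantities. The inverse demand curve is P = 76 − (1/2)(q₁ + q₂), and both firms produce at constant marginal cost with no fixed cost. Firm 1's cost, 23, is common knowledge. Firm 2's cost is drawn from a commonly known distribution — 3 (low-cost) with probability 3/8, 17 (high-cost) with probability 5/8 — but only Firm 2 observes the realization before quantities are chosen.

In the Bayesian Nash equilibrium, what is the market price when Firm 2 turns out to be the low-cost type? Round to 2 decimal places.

Type-c best response for Firm 2: q₂(c) = (76 − c) − q₁/2.
Firm 1 maximizes expected profit; its first-order condition is 76 − q₁ − (1/2)E[q₂] − 23 = 0.
Substituting E[q₂] and solving: E[c₂] = 11.75, so q₁ = (76 − 2·23 + 11.75)/(3/2) = 27.8333.
q₂(low-cost) = 59.0833, so P = 76 − (1/2)·(27.8333 + 59.0833) = 32.5417.

32.54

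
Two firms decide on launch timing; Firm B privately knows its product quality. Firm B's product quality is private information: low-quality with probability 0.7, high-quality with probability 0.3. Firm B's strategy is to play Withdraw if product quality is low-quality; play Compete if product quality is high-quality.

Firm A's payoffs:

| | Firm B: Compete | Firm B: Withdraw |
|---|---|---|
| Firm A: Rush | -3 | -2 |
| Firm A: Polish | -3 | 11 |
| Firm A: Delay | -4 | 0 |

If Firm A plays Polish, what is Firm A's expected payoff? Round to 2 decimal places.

6.80

E[Polish] = 0.7·11 + 0.3·(-3) = 7.7 + (-0.9) = 6.8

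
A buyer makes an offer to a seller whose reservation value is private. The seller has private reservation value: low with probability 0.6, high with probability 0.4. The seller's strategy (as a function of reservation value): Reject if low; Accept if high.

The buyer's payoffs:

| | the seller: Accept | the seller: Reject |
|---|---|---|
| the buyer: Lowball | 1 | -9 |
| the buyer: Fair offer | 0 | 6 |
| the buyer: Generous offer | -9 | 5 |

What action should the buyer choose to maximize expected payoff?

Fair offer

E[Lowball] = 0.6·(-9) + 0.4·(1) = -5
E[Fair offer] = 0.6·(6) + 0.4·(0) = 3.6
E[Generous offer] = 0.6·(5) + 0.4·(-9) = -0.6
Best response: Fair offer (3.6 is the largest).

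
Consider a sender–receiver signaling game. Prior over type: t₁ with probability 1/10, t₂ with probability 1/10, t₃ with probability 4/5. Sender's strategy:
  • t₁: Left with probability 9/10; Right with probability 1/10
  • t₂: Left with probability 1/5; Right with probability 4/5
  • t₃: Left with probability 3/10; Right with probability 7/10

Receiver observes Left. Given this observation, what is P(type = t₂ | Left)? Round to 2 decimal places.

P(Left) = (1/10)·(9/10) + (1/10)·(1/5) + (4/5)·(3/10) = 7/20
P(t₂ | Left) = ((1/10)·(1/5)) / (7/20) = (1/50) / (7/20) = 2/35

0.06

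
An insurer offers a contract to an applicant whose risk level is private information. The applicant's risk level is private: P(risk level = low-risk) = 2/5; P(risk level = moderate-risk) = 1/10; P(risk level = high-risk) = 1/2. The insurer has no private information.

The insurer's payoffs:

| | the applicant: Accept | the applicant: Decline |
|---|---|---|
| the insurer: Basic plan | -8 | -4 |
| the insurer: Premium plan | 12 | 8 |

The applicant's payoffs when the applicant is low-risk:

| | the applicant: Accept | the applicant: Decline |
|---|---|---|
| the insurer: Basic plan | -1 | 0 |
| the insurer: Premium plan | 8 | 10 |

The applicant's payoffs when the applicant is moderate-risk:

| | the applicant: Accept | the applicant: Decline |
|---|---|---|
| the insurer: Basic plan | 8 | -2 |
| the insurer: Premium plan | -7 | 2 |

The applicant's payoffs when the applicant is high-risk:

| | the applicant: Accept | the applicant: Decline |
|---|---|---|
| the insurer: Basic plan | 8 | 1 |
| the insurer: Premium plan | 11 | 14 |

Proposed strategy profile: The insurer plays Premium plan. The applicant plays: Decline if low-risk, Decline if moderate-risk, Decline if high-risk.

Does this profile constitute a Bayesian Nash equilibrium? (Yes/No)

The insurer plays Premium plan: E[Premium plan] = 2/5·(8) + 1/10·(8) + 1/2·(8) = 8; E[Basic plan] = -4. Best-responding. ✓
The applicant (risk level low-risk), facing Premium plan: Accept gives 8, Decline gives 10. Proposed Decline is best. ✓
The applicant (risk level moderate-risk), facing Premium plan: Accept gives -7, Decline gives 2. Proposed Decline is best. ✓
The applicant (risk level high-risk), facing Premium plan: Accept gives 11, Decline gives 14. Proposed Decline is best. ✓

Yes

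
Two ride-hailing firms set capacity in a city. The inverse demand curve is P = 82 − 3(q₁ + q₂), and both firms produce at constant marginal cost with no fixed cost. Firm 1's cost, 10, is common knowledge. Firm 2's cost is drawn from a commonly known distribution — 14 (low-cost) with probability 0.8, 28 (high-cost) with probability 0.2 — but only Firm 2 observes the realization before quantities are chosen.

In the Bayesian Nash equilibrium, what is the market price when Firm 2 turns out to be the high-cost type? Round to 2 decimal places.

41.87

Type-c best response for Firm 2: q₂(c) = (82 − c)/6 − q₁/2.
Firm 1 maximizes expected profit; its first-order condition is 82 − 6q₁ − 3E[q₂] − 10 = 0.
Substituting E[q₂] and solving: E[c₂] = 16.8, so q₁ = (82 − 2·10 + 16.8)/9 = 8.75556.
q₂(high-cost) = 4.62222, so P = 82 − 3·(8.75556 + 4.62222) = 41.8667.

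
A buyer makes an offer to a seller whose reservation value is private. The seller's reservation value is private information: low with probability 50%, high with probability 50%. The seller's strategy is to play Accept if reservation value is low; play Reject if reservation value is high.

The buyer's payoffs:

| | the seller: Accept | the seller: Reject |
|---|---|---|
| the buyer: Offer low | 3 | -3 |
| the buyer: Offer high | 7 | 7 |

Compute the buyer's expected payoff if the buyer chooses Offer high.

7

Take the expectation over the seller's reservation value, weighting each type's action by its prior probability.
E[Offer high] = 0.5·7 + 0.5·7 = 3.5 + 3.5 = 7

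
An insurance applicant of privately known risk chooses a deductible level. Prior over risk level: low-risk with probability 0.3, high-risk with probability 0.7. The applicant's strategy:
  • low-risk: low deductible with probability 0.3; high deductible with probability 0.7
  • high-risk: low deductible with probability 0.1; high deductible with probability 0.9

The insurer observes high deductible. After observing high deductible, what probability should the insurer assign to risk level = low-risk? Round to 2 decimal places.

0.25

P(high deductible) = 0.3·0.7 + 0.7·0.9 = 0.84
P(low-risk | high deductible) = (0.3·0.7) / 0.84 = 0.21 / 0.84 = 0.25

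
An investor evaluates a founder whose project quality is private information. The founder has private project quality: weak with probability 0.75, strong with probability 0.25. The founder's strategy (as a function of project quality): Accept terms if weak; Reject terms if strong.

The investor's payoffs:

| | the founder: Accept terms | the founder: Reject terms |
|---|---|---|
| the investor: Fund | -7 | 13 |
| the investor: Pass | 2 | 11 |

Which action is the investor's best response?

Pass

E[Fund] = 0.75·(-7) + 0.25·(13) = -2
E[Pass] = 0.75·(2) + 0.25·(11) = 4.25
Best response: Pass (4.25 is the largest).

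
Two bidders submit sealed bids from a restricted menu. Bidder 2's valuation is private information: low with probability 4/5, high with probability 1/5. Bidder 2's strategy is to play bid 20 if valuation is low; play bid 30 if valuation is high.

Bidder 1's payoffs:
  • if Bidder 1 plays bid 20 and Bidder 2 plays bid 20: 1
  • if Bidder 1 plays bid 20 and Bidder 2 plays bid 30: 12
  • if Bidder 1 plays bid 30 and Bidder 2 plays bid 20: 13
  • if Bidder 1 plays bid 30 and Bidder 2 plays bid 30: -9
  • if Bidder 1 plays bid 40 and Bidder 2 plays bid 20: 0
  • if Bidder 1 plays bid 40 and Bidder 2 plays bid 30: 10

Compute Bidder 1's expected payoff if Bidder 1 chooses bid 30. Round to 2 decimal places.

Take the expectation over Bidder 2's valuation, weighting each type's action by its prior probability.
E[bid 30] = 4/5·13 + 1/5·(-9) = 52/5 + (-9/5) = 43/5

8.60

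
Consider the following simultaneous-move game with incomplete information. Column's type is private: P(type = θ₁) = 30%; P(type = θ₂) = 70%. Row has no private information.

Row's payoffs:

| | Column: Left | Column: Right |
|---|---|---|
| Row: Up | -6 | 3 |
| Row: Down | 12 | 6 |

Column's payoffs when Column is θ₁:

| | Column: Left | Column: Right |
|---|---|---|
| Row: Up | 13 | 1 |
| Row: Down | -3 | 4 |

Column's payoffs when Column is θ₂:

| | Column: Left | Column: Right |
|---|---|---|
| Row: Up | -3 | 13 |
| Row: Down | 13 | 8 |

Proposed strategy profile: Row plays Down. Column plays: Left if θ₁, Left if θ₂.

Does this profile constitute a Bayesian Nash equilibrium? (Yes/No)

No

Row plays Down: E[Down] = 0.3·(12) + 0.7·(12) = 12; E[Up] = -6. Best-responding. ✓
Column (type θ₁), facing Down: Left gives -3, Right gives 4. Proposed Left is not best — profitable deviation exists. ✗
Column (type θ₂), facing Down: Left gives 13, Right gives 8. Proposed Left is best. ✓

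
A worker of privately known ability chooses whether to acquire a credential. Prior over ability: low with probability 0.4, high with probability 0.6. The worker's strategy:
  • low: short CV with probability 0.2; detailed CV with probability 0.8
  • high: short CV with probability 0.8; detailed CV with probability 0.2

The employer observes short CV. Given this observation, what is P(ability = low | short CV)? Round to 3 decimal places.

P(short CV) = 0.4·0.2 + 0.6·0.8 = 0.56
P(low | short CV) = (0.4·0.2) / 0.56 = 0.08 / 0.56 = 0.142857

0.143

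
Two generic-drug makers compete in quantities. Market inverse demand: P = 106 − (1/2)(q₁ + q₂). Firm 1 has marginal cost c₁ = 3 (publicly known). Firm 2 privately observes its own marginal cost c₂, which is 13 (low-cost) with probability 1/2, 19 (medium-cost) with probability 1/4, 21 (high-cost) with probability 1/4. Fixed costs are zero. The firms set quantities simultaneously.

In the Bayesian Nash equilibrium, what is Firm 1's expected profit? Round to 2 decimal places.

3016.06

Type-c best response for Firm 2: q₂(c) = (106 − c) − q₁/2.
Firm 1 maximizes expected profit; its first-order condition is 106 − q₁ − (1/2)E[q₂] − 3 = 0.
Substituting E[q₂] and solving: E[c₂] = 16.5, so q₁ = (106 − 2·3 + 16.5)/(3/2) = 77.6667.
E[P] = 106 − (1/2)·(q₁ + E[q₂]) = 41.8333; Firm 1's expected profit = (E[P] − 3)·q₁ = (41.8333 − 3)·77.6667 = 3016.06.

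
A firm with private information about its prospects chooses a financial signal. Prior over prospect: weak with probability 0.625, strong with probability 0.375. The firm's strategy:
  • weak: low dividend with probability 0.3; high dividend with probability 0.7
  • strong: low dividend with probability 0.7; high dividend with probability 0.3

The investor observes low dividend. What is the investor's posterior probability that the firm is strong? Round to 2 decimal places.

Apply Bayes' rule using the sender's strategy as the likelihood.
P(low dividend) = 0.625·0.3 + 0.375·0.7 = 0.45
P(strong | low dividend) = (0.375·0.7) / 0.45 = 0.2625 / 0.45 = 0.583333

0.58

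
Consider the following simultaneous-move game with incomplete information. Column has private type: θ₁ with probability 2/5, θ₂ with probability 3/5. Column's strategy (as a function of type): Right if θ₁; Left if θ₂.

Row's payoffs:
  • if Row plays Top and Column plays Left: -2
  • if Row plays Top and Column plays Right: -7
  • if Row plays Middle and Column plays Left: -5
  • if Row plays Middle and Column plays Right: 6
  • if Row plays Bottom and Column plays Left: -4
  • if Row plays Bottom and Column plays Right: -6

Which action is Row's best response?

E[Top] = 2/5·(-7) + 3/5·(-2) = -4
E[Middle] = 2/5·(6) + 3/5·(-5) = -3/5
E[Bottom] = 2/5·(-6) + 3/5·(-4) = -24/5
Best response: Middle (-3/5 is the largest).

Middle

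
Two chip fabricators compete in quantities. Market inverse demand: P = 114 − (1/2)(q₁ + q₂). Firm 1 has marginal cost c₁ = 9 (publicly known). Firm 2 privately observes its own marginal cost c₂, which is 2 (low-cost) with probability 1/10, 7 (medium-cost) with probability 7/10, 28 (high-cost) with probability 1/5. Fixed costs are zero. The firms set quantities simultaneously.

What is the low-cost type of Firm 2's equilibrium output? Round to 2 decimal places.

76.43

Each type of Firm 2 best-responds to q₁; Firm 1 best-responds to the expected q₂ over Firm 2's types.
Firm 2 with cost c maximizes (114 − (1/2)(q₁+q₂) − c)·q₂, giving q₂(c) = (114 − c − (1/2)q₁).
E[c₂] = 1/10·2 + 7/10·7 + 1/5·28 = 10.7
Firm 1's FOC against E[q₂] yields q₁ = (114 − 2·9 + E[c₂])/(3/2) = (114 − 18 + 10.7)/(3/2) = 71.1333.
q₂(low-cost) = (114 − 2 − (1/2)·71.1333) = 76.4333.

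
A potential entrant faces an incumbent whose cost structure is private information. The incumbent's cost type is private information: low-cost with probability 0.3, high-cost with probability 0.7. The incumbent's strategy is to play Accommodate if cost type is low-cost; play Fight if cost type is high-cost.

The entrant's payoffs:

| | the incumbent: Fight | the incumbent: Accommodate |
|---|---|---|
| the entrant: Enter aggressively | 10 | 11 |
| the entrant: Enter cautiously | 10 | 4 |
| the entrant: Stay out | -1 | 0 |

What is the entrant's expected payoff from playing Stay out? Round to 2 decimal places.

Take the expectation over the incumbent's cost type, weighting each type's action by its prior probability.
E[Stay out] = 0.3·0 + 0.7·(-1) = 0 + (-0.7) = -0.7

-0.70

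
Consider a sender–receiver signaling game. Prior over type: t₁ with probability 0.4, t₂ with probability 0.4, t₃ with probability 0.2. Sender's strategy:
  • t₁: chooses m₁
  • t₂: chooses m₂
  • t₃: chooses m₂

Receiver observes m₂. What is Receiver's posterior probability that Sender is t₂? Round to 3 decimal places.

P(m₂) = 0.4·0 + 0.4·1 + 0.2·1 = 0.6
P(t₂ | m₂) = (0.4·1) / 0.6 = 0.4 / 0.6 = 0.666667

0.667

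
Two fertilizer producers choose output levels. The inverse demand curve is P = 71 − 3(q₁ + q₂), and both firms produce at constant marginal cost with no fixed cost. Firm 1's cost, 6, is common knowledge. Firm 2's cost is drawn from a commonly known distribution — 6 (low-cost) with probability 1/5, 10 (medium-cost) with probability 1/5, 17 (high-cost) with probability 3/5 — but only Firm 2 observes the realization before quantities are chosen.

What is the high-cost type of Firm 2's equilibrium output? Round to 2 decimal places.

Type-c best response for Firm 2: q₂(c) = (71 − c)/6 − q₁/2.
Firm 1 maximizes expected profit; its first-order condition is 71 − 6q₁ − 3E[q₂] − 6 = 0.
Substituting E[q₂] and solving: E[c₂] = 13.4, so q₁ = (71 − 2·6 + 13.4)/9 = 8.04444.
q₂(high-cost) = (71 − 17 − 3·8.04444)/6 = 4.97778.

4.98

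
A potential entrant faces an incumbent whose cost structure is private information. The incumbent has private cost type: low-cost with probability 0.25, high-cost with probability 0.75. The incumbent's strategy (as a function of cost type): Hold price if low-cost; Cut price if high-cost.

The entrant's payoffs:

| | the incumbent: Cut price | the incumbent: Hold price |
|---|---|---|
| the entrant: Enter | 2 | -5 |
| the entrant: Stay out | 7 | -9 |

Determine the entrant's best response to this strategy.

E[Enter] = 0.25·(-5) + 0.75·(2) = 0.25
E[Stay out] = 0.25·(-9) + 0.75·(7) = 3
Best response: Stay out (3 is the largest).

Stay out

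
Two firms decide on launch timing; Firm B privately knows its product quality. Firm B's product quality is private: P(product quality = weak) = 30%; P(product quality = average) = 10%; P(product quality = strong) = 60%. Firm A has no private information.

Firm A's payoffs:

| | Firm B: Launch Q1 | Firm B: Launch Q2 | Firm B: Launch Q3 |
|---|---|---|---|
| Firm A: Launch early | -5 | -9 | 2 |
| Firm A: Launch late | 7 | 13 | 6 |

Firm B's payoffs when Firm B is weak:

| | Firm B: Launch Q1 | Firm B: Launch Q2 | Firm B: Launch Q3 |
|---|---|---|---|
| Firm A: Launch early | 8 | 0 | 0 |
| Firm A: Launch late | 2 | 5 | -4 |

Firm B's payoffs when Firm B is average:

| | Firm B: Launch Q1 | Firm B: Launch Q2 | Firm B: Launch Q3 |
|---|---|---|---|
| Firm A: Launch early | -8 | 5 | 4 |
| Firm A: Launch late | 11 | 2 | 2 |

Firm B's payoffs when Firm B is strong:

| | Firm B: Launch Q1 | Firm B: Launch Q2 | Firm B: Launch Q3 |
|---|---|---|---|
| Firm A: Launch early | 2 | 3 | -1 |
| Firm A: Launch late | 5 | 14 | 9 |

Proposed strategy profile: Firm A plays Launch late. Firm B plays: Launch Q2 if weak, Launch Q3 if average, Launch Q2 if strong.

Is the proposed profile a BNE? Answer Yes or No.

No

A profile is a BNE iff every type of every player is best-responding given beliefs about the other side.
Firm A plays Launch late: E[Launch late] = 0.3·(13) + 0.1·(6) + 0.6·(13) = 12.3; E[Launch early] = -7.9. Best-responding. ✓
Firm B (product quality weak), facing Launch late: Launch Q1 gives 2, Launch Q2 gives 5, Launch Q3 gives -4. Proposed Launch Q2 is best. ✓
Firm B (product quality average), facing Launch late: Launch Q1 gives 11, Launch Q2 gives 2, Launch Q3 gives 2. Proposed Launch Q3 is not best — profitable deviation exists. ✗
Firm B (product quality strong), facing Launch late: Launch Q1 gives 5, Launch Q2 gives 14, Launch Q3 gives 9. Proposed Launch Q2 is best. ✓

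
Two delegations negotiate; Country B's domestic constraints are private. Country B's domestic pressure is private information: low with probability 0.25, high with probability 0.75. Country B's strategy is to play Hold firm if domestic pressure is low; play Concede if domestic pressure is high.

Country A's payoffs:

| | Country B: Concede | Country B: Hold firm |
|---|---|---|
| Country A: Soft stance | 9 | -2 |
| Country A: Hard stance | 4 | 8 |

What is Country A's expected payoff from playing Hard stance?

E[Hard stance] = 0.25·8 + 0.75·4 = 2 + 3 = 5

5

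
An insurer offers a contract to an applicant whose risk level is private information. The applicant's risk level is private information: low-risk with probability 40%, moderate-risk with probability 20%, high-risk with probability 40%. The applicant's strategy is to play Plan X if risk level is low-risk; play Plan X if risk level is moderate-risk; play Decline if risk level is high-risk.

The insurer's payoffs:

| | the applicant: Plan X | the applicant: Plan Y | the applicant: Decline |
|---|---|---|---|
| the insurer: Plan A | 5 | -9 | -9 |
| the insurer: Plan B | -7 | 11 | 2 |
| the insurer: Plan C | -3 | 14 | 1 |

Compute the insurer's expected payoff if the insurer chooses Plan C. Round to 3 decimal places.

E[Plan C] = 0.4·(-3) + 0.2·(-3) + 0.4·1 = (-1.2) + (-0.6) + 0.4 = -1.4

-1.400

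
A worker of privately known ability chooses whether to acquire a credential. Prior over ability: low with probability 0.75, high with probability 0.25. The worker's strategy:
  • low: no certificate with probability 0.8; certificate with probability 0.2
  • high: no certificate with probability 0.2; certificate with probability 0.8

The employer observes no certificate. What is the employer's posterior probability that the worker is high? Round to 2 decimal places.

0.08

P(no certificate) = 0.75·0.8 + 0.25·0.2 = 0.65
P(high | no certificate) = (0.25·0.2) / 0.65 = 0.05 / 0.65 = 0.0769231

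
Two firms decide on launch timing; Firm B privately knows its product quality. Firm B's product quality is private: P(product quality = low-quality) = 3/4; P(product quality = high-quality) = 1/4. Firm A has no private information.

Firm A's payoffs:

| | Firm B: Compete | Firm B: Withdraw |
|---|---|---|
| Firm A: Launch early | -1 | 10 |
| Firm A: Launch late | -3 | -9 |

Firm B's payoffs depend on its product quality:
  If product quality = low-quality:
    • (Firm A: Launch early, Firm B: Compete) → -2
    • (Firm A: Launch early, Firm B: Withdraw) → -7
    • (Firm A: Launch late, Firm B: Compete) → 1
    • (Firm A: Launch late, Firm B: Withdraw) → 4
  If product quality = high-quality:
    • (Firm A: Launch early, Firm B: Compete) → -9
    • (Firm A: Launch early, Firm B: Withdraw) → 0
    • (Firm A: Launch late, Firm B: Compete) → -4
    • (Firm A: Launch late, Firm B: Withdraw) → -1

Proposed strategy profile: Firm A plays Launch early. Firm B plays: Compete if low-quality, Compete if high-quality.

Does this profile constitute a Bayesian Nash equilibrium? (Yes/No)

Firm A plays Launch early: E[Launch early] = 3/4·(-1) + 1/4·(-1) = -1; E[Launch late] = -3. Best-responding. ✓
Firm B (product quality low-quality), facing Launch early: Compete gives -2, Withdraw gives -7. Proposed Compete is best. ✓
Firm B (product quality high-quality), facing Launch early: Compete gives -9, Withdraw gives 0. Proposed Compete is not best — profitable deviation exists. ✗

No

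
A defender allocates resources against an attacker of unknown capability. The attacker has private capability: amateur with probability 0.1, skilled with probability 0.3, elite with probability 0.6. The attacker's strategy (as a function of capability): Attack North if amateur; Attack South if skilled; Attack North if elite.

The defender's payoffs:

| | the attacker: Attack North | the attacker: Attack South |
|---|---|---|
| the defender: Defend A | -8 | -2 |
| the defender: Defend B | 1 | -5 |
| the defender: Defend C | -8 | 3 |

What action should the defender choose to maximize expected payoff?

Defend B

Compute the defender's expected payoff for each action, taking the expectation over the attacker's type.
E[Defend A] = 0.1·(-8) + 0.3·(-2) + 0.6·(-8) = -6.2
E[Defend B] = 0.1·(1) + 0.3·(-5) + 0.6·(1) = -0.8
E[Defend C] = 0.1·(-8) + 0.3·(3) + 0.6·(-8) = -4.7
Best response: Defend B (-0.8 is the largest).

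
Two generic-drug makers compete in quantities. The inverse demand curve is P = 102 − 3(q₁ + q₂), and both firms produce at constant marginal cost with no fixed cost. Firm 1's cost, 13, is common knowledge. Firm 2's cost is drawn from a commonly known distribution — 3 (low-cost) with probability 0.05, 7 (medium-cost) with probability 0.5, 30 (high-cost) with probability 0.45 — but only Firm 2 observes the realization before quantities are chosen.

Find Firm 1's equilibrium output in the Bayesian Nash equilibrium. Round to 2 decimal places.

10.35

Type-c best response for Firm 2: q₂(c) = (102 − c)/6 − q₁/2.
Firm 1 maximizes expected profit; its first-order condition is 102 − 6q₁ − 3E[q₂] − 13 = 0.
Substituting E[q₂] and solving: E[c₂] = 17.15, so q₁ = (102 − 2·13 + 17.15)/9 = 10.35.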